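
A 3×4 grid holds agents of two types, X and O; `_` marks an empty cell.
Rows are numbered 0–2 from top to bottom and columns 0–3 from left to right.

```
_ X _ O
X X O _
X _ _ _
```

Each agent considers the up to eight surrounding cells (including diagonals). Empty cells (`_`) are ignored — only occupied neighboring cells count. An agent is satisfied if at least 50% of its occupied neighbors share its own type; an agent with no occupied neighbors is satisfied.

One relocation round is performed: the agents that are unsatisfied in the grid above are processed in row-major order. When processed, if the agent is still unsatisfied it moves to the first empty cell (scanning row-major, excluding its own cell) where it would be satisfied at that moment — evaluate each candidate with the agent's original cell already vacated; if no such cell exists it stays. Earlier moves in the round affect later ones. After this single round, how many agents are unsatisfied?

0

Initially unsatisfied (in order): (1,2).
  (1,2) → (1,3).
Resulting grid:
_ X _ O
X X _ O
X _ _ _
All satisfied now.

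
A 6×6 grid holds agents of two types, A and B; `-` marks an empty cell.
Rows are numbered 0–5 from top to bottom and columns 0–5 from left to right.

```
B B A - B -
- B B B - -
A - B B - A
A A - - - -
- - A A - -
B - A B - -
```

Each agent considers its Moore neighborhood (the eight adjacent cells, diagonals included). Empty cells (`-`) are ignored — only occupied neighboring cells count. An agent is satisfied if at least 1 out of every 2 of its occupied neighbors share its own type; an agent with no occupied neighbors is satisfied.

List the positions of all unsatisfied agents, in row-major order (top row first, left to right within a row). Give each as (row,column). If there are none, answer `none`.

Row 0: (0,0)B 2/2 ✓ · (0,1)B 3/4 ✓ · (0,2)A 0/4 ✗ · (0,4)B 1/1 ✓
Row 1: (1,1)B 4/6 ✓ · (1,2)B 5/6 ✓ · (1,3)B 4/5 ✓
Row 2: (2,0)A 2/3 ✓ · (2,2)B 4/5 ✓ · (2,3)B 3/3 ✓ · (2,5)A 0/0 ✓
Row 3: (3,0)A 2/2 ✓ · (3,1)A 3/4 ✓
Row 4: (4,2)A 3/4 ✓ · (4,3)A 2/3 ✓
Row 5: (5,0)B 0/0 ✓ · (5,2)A 2/3 ✓ · (5,3)B 0/3 ✗

(0,2), (5,3)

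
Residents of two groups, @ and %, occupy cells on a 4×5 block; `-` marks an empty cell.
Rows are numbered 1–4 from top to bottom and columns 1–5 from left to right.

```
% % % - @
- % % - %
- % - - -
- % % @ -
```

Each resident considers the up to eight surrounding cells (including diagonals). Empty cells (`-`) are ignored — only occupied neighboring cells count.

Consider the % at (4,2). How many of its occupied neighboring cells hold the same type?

2

Occupied neighbors of (4,2): (3,2)=%, (4,3)=%.
Same type (%): 2 of 2.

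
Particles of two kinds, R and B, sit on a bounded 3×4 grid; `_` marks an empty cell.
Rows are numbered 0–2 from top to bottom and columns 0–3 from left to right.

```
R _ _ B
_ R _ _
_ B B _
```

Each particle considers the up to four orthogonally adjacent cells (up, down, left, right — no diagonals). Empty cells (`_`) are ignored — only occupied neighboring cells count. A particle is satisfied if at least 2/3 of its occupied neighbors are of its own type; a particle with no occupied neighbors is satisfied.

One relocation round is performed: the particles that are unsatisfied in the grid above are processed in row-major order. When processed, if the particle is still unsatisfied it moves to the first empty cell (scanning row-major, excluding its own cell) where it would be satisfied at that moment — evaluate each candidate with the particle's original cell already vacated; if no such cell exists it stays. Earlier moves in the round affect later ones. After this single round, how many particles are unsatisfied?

Initially unsatisfied (in order): (1,1), (2,1).
  (1,1) → (0,1).
  (2,1): now satisfied by earlier moves; stays.
Resulting grid:
R R _ B
_ _ _ _
_ B B _
All satisfied now.

0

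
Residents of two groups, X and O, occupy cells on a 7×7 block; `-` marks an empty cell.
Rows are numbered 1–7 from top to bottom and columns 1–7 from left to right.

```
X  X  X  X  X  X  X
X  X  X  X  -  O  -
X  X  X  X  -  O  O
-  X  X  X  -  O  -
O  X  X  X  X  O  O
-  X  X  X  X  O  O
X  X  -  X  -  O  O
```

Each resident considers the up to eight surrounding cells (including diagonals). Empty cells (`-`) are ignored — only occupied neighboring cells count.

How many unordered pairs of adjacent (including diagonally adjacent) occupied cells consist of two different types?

Scan each occupied cell's neighbors to the right and below (and the two forward diagonals) so each pair is counted once.
From row 1: 3 unlike of 20 pairs (running 3/20).
From row 2: 0 unlike of 15 pairs (running 3/35).
From row 3: 0 unlike of 14 pairs (running 3/49).
From row 4: 2 unlike of 14 pairs (running 5/63).
From row 5: 5 unlike of 23 pairs (running 10/86).
From row 6: 2 unlike of 16 pairs (running 12/102).
From row 7: 0 unlike of 2 pairs (running 12/104).
Total adjacent occupied pairs: 104; unlike-type pairs: 12.

12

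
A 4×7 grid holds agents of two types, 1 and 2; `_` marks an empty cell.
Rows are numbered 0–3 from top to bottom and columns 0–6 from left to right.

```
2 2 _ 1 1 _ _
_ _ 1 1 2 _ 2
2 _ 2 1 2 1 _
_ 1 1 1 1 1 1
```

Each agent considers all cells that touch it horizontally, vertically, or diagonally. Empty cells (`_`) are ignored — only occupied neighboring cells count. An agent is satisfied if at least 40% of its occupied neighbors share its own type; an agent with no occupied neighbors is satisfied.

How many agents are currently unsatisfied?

6

(0,0)2 1/1 ok
(0,1)2 1/2 ok
(0,3)1 3/4 ok
(0,4)1 2/3 ok
(1,2)1 3/5 ok
(1,3)1 4/7 ok
(1,4)2 1/6 unhappy
(1,6)2 0/1 unhappy
(2,0)2 0/1 unhappy
(2,2)2 0/6 unhappy
(2,3)1 5/8 ok
(2,4)2 1/7 unhappy
(2,5)1 3/6 ok
(3,1)1 1/3 unhappy
(3,2)1 3/4 ok
(3,3)1 3/5 ok
(3,4)1 4/5 ok
(3,5)1 3/4 ok
(3,6)1 2/2 ok
Unsatisfied: (1,4), (1,6), (2,0), (2,2), (2,4), (3,1) — 6 in total.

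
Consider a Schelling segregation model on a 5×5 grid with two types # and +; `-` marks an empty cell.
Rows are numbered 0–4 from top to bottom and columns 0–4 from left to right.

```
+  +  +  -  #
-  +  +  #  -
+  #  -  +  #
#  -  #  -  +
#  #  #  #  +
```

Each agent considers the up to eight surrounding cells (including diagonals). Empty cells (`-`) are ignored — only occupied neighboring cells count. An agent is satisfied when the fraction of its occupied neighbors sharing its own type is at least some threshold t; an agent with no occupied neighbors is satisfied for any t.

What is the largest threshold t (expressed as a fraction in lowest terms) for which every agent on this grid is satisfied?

1/3

Row 0: (0,0)+ 2/2 · (0,1)+ 4/4 · (0,2)+ 3/4 · (0,4)# 1/1
Row 1: (1,1)+ 5/6 · (1,2)+ 4/6 · (1,3)# 2/5
Row 2: (2,0)+ 1/3 · (2,1)# 2/5 · (2,3)+ 2/5 · (2,4)# 1/3
Row 3: (3,0)# 3/4 · (3,2)# 4/5 · (3,4)+ 2/4
Row 4: (4,0)# 2/2 · (4,1)# 4/4 · (4,2)# 3/3 · (4,3)# 2/4 · (4,4)+ 1/2
The smallest same-type fraction is 1/3 at (2,0), which reduces to 1/3. Any threshold above that leaves this agent unsatisfied.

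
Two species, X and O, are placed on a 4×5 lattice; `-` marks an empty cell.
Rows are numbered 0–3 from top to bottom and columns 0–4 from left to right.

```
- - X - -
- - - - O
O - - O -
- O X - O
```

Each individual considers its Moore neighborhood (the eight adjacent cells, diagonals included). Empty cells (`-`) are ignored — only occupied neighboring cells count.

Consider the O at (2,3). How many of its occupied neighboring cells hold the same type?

Occupied neighbors of (2,3): (1,4)=O, (3,2)=X, (3,4)=O.
Same type (O): 2 of 3.

2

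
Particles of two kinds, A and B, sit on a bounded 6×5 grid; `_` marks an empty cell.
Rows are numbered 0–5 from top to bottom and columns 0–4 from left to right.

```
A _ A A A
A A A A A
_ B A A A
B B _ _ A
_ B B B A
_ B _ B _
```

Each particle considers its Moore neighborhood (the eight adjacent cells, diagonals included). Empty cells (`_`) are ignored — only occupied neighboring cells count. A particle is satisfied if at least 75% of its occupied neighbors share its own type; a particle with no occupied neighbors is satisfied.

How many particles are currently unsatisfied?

6

Row 0: (0,0)A 2/2 ok · (0,2)A 4/4 ok · (0,3)A 5/5 ok · (0,4)A 3/3 ok
Row 1: (1,0)A 2/3 unhappy · (1,1)A 5/6 ok · (1,2)A 6/7 ok · (1,3)A 8/8 ok · (1,4)A 5/5 ok
Row 2: (2,1)B 2/6 unhappy · (2,2)A 4/6 unhappy · (2,3)A 6/6 ok · (2,4)A 4/4 ok
Row 3: (3,0)B 3/3 ok · (3,1)B 4/5 ok · (3,4)A 3/4 ok
Row 4: (4,1)B 4/4 ok · (4,2)B 5/5 ok · (4,3)B 2/4 unhappy · (4,4)A 1/3 unhappy
Row 5: (5,1)B 2/2 ok · (5,3)B 2/3 unhappy
Unsatisfied: (1,0), (2,1), (2,2), (4,3), (4,4), (5,3) — 6 in total.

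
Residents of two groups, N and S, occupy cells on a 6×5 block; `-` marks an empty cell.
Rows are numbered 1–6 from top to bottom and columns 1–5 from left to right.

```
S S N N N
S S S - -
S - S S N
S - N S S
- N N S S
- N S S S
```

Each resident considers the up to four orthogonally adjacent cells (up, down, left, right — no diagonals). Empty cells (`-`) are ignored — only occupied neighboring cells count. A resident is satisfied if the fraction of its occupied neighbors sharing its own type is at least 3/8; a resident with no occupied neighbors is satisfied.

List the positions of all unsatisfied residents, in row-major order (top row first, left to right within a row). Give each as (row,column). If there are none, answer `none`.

(1,3), (3,5), (4,3), (6,3)

Row 1: (1,1)S 2/2 ok · (1,2)S 2/3 ok · (1,3)N 1/3 unhappy · (1,4)N 2/2 ok · (1,5)N 1/1 ok
Row 2: (2,1)S 3/3 ok · (2,2)S 3/3 ok · (2,3)S 2/3 ok
Row 3: (3,1)S 2/2 ok · (3,3)S 2/3 ok · (3,4)S 2/3 ok · (3,5)N 0/2 unhappy
Row 4: (4,1)S 1/1 ok · (4,3)N 1/3 unhappy · (4,4)S 3/4 ok · (4,5)S 2/3 ok
Row 5: (5,2)N 2/2 ok · (5,3)N 2/4 ok · (5,4)S 3/4 ok · (5,5)S 3/3 ok
Row 6: (6,2)N 1/2 ok · (6,3)S 1/3 unhappy · (6,4)S 3/3 ok · (6,5)S 2/2 ok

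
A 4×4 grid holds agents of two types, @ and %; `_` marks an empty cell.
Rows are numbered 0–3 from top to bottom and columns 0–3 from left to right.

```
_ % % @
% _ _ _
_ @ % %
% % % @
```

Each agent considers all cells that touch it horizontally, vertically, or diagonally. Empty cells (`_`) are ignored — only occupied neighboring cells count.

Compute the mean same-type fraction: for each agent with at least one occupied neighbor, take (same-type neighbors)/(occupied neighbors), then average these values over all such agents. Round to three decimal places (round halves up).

0.465

Row 0: (0,1)% 2/2 · (0,2)% 1/2 · (0,3)@ 0/1
Row 1: (1,0)% 1/2
Row 2: (2,1)@ 0/5 · (2,2)% 3/5 · (2,3)% 2/3
Row 3: (3,0)% 1/2 · (3,1)% 3/4 · (3,2)% 3/5 · (3,3)@ 0/3
Sum over 11 agents: 2/2 + 1/2 + 0/1 + 1/2 + 0/5 + 3/5 + 2/3 + 1/2 + 3/4 + 3/5 + 0/3 = 307/60; mean = 307/60 ÷ 11 = 307/660 = 0.465151… → 0.465.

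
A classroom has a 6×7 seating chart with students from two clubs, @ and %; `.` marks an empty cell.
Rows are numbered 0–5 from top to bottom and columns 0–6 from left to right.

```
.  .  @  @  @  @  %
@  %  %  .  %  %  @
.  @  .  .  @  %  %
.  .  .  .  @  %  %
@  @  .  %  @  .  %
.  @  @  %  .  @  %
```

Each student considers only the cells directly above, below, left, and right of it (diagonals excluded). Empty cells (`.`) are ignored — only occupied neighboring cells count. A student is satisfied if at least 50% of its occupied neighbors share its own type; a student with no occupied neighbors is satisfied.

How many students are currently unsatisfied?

Row 0: (0,2)@ 1/2 ✓ · (0,3)@ 2/2 ✓ · (0,4)@ 2/3 ✓ · (0,5)@ 1/3 ✗ · (0,6)% 0/2 ✗
Row 1: (1,0)@ 0/1 ✗ · (1,1)% 1/3 ✗ · (1,2)% 1/2 ✓ · (1,4)% 1/3 ✗ · (1,5)% 2/4 ✓ · (1,6)@ 0/3 ✗
Row 2: (2,1)@ 0/1 ✗ · (2,4)@ 1/3 ✗ · (2,5)% 3/4 ✓ · (2,6)% 2/3 ✓
Row 3: (3,4)@ 2/3 ✓ · (3,5)% 2/3 ✓ · (3,6)% 3/3 ✓
Row 4: (4,0)@ 1/1 ✓ · (4,1)@ 2/2 ✓ · (4,3)% 1/2 ✓ · (4,4)@ 1/2 ✓ · (4,6)% 2/2 ✓
Row 5: (5,1)@ 2/2 ✓ · (5,2)@ 1/2 ✓ · (5,3)% 1/2 ✓ · (5,5)@ 0/1 ✗ · (5,6)% 1/2 ✓
Unsatisfied: (0,5), (0,6), (1,0), (1,1), (1,4), (1,6), (2,1), (2,4), (5,5) — 9 in total.

9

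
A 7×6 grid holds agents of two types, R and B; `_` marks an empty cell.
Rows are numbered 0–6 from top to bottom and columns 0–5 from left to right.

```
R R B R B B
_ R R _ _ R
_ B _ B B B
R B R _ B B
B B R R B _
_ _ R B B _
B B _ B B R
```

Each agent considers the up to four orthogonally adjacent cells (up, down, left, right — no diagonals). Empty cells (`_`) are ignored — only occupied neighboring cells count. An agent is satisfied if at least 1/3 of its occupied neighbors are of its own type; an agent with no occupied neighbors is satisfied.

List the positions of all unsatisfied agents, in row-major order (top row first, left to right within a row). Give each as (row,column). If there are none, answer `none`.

Row 0: (0,0)R 1/1 ✓ · (0,1)R 2/3 ✓ · (0,2)B 0/3 ✗ · (0,3)R 0/2 ✗ · (0,4)B 1/2 ✓ · (0,5)B 1/2 ✓
Row 1: (1,1)R 2/3 ✓ · (1,2)R 1/2 ✓ · (1,5)R 0/2 ✗
Row 2: (2,1)B 1/2 ✓ · (2,3)B 1/1 ✓ · (2,4)B 3/3 ✓ · (2,5)B 2/3 ✓
Row 3: (3,0)R 0/2 ✗ · (3,1)B 2/4 ✓ · (3,2)R 1/2 ✓ · (3,4)B 3/3 ✓ · (3,5)B 2/2 ✓
Row 4: (4,0)B 1/2 ✓ · (4,1)B 2/3 ✓ · (4,2)R 3/4 ✓ · (4,3)R 1/3 ✓ · (4,4)B 2/3 ✓
Row 5: (5,2)R 1/2 ✓ · (5,3)B 2/4 ✓ · (5,4)B 3/3 ✓
Row 6: (6,0)B 1/1 ✓ · (6,1)B 1/1 ✓ · (6,3)B 2/2 ✓ · (6,4)B 2/3 ✓ · (6,5)R 0/1 ✗

(0,2), (0,3), (1,5), (3,0), (6,5)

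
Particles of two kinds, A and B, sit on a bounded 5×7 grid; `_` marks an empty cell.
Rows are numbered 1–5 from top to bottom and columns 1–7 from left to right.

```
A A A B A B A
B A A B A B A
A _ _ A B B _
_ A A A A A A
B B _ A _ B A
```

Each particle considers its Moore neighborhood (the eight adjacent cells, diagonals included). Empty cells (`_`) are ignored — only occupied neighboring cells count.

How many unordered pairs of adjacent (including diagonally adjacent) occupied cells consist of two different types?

38

Scan each occupied cell's neighbors to the right and below (and the two forward diagonals) so each pair is counted once.
Row 1: A(1,1)–A(1,2)= A(1,1)–B(2,1)≠ A(1,1)–A(2,2)= A(1,2)–A(1,3)= A(1,2)–A(2,2)= A(1,2)–A(2,3)= A(1,2)–B(2,1)≠ A(1,3)–B(1,4)≠ A(1,3)–A(2,3)= A(1,3)–B(2,4)≠ A(1,3)–A(2,2)= B(1,4)–A(1,5)≠ B(1,4)–B(2,4)= B(1,4)–A(2,5)≠ B(1,4)–A(2,3)≠ A(1,5)–B(1,6)≠ A(1,5)–A(2,5)= A(1,5)–B(2,6)≠ A(1,5)–B(2,4)≠ B(1,6)–A(1,7)≠ B(1,6)–B(2,6)= B(1,6)–A(2,7)≠ B(1,6)–A(2,5)≠ A(1,7)–A(2,7)= A(1,7)–B(2,6)≠  → 14/25 unlike.
Row 2: B(2,1)–A(2,2)≠ B(2,1)–A(3,1)≠ A(2,2)–A(2,3)= A(2,2)–A(3,1)= A(2,3)–B(2,4)≠ A(2,3)–A(3,4)= B(2,4)–A(2,5)≠ B(2,4)–A(3,4)≠ B(2,4)–B(3,5)= A(2,5)–B(2,6)≠ A(2,5)–B(3,5)≠ A(2,5)–B(3,6)≠ A(2,5)–A(3,4)= B(2,6)–A(2,7)≠ B(2,6)–B(3,6)= B(2,6)–B(3,5)= A(2,7)–B(3,6)≠  → 10/17 unlike.
Row 3: A(3,1)–A(4,2)= A(3,4)–B(3,5)≠ A(3,4)–A(4,4)= A(3,4)–A(4,5)= A(3,4)–A(4,3)= B(3,5)–B(3,6)= B(3,5)–A(4,5)≠ B(3,5)–A(4,6)≠ B(3,5)–A(4,4)≠ B(3,6)–A(4,6)≠ B(3,6)–A(4,7)≠ B(3,6)–A(4,5)≠  → 7/12 unlike.
Row 4: A(4,2)–A(4,3)= A(4,2)–B(5,2)≠ A(4,2)–B(5,1)≠ A(4,3)–A(4,4)= A(4,3)–A(5,4)= A(4,3)–B(5,2)≠ A(4,4)–A(4,5)= A(4,4)–A(5,4)= A(4,5)–A(4,6)= A(4,5)–B(5,6)≠ A(4,5)–A(5,4)= A(4,6)–A(4,7)= A(4,6)–B(5,6)≠ A(4,6)–A(5,7)= A(4,7)–A(5,7)= A(4,7)–B(5,6)≠  → 6/16 unlike.
Row 5: B(5,1)–B(5,2)= B(5,6)–A(5,7)≠  → 1/2 unlike.
Total adjacent occupied pairs: 72; unlike-type pairs: 38.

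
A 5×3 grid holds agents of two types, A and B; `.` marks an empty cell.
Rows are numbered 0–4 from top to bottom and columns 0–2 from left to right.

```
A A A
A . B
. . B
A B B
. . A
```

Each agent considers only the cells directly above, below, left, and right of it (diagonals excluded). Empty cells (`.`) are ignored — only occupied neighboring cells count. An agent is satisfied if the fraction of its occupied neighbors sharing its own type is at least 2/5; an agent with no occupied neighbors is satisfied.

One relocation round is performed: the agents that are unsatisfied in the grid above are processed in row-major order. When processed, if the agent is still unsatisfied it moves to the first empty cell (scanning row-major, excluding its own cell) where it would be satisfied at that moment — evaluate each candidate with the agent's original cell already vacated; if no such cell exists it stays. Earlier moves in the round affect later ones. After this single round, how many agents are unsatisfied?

1

Initially unsatisfied (in order): (3,0), (4,2).
  (3,0) → (1,1).
  (4,2) → (2,0).
Resulting grid:
A A A
A A B
A . B
. B B
. . .
Unsatisfied now: (1,2).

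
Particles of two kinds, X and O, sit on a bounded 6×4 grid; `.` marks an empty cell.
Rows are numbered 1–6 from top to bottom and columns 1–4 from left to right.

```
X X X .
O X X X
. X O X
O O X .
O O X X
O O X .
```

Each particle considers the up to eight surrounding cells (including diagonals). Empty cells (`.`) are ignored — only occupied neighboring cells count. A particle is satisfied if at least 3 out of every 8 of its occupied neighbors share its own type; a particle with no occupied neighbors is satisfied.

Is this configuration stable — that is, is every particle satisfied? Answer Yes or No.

No

(1,1)X 2/3 ✓
(1,2)X 4/5 ✓
(1,3)X 4/4 ✓
(2,1)O 0/4 ✗
(2,2)X 5/7 ✓
(2,3)X 6/7 ✓
(2,4)X 3/4 ✓
(3,2)X 3/7 ✓
(3,3)O 1/7 ✗
(3,4)X 3/4 ✓
(4,1)O 3/4 ✓
(4,2)O 4/7 ✓
(4,3)X 4/7 ✓
(5,1)O 5/5 ✓
(5,2)O 5/8 ✓
(5,3)X 3/6 ✓
(5,4)X 3/3 ✓
(6,1)O 3/3 ✓
(6,2)O 3/5 ✓
(6,3)X 2/4 ✓
For instance (2,1) has only 0/4 same-type neighbors, below 3/8.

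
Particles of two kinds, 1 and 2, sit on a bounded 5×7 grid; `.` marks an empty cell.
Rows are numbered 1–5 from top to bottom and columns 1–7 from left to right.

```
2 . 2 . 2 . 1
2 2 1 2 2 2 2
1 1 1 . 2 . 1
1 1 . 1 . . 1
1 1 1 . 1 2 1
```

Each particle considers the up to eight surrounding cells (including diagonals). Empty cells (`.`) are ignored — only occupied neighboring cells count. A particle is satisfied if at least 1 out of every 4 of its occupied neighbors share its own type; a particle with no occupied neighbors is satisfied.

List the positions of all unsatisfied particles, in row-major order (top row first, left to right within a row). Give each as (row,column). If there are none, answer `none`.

Row 1: (1,1)2 2/2 ok · (1,3)2 2/3 ok · (1,5)2 3/3 ok · (1,7)1 0/2 unhappy
Row 2: (2,1)2 2/4 ok · (2,2)2 3/7 ok · (2,3)1 2/5 ok · (2,4)2 4/6 ok · (2,5)2 4/4 ok · (2,6)2 4/6 ok · (2,7)2 1/3 ok
Row 3: (3,1)1 3/5 ok · (3,2)1 5/7 ok · (3,3)1 4/6 ok · (3,5)2 3/4 ok · (3,7)1 1/3 ok
Row 4: (4,1)1 5/5 ok · (4,2)1 7/7 ok · (4,4)1 3/4 ok · (4,7)1 2/3 ok
Row 5: (5,1)1 3/3 ok · (5,2)1 4/4 ok · (5,3)1 3/3 ok · (5,5)1 1/2 ok · (5,6)2 0/3 unhappy · (5,7)1 1/2 ok

(1,7), (5,6)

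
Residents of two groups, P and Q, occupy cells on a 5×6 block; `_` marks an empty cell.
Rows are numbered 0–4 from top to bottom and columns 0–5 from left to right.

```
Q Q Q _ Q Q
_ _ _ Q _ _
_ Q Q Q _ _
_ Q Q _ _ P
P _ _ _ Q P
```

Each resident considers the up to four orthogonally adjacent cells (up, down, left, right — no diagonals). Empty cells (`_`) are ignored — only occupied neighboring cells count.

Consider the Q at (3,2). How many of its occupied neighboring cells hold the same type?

2

Occupied neighbors of (3,2): (2,2)=Q, (3,1)=Q.
Same type (Q): 2 of 2.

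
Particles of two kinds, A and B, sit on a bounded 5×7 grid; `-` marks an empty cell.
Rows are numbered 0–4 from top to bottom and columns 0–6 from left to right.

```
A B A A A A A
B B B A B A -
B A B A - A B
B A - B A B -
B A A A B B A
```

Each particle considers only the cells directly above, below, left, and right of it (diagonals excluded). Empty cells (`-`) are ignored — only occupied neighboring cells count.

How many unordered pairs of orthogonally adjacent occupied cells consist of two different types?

23

Scan each occupied cell's neighbors to the right and below so each pair is counted once.
From row 0: 5 unlike of 12 pairs (running 5/12).
From row 1: 4 unlike of 10 pairs (running 9/22).
From row 2: 6 unlike of 8 pairs (running 15/30).
From row 3: 5 unlike of 8 pairs (running 20/38).
From row 4: 3 unlike of 6 pairs (running 23/44).
Total adjacent occupied pairs: 44; unlike-type pairs: 23.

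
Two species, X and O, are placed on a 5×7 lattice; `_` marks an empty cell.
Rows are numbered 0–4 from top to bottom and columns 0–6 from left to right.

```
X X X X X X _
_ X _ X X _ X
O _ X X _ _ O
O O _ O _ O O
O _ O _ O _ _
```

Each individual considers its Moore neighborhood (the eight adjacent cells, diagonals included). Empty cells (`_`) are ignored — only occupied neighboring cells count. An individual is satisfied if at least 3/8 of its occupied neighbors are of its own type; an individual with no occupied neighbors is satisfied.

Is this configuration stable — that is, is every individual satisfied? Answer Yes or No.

(0,0)X 2/2 ✓
(0,1)X 3/3 ✓
(0,2)X 4/4 ✓
(0,3)X 4/4 ✓
(0,4)X 4/4 ✓
(0,5)X 3/3 ✓
(1,1)X 4/5 ✓
(1,3)X 6/6 ✓
(1,4)X 5/5 ✓
(1,6)X 1/2 ✓
(2,0)O 2/3 ✓
(2,2)X 3/5 ✓
(2,3)X 3/4 ✓
(2,6)O 2/3 ✓
(3,0)O 3/3 ✓
(3,1)O 4/5 ✓
(3,3)O 2/4 ✓
(3,5)O 3/3 ✓
(3,6)O 2/2 ✓
(4,0)O 2/2 ✓
(4,2)O 2/2 ✓
(4,4)O 2/2 ✓
All meet the threshold, so the configuration is stable.

Yes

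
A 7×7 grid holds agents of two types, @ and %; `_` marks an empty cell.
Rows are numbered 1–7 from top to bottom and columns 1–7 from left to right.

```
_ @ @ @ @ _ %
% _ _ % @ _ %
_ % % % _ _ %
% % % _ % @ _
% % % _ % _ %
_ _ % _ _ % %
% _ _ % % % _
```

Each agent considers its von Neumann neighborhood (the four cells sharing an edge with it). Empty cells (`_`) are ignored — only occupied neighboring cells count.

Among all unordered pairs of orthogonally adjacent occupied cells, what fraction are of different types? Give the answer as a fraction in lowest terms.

Scan each occupied cell's neighbors to the right and below so each pair is counted once.
From row 1: 1 unlike of 6 pairs (running 1/6).
From row 2: 1 unlike of 3 pairs (running 2/9).
From row 3: 0 unlike of 4 pairs (running 2/13).
From row 4: 1 unlike of 7 pairs (running 3/20).
From row 5: 0 unlike of 4 pairs (running 3/24).
From row 6: 0 unlike of 2 pairs (running 3/26).
From row 7: 0 unlike of 2 pairs (running 3/28).
Total adjacent occupied pairs: 28; unlike-type pairs: 3.
3/28 is already in lowest terms.

3/28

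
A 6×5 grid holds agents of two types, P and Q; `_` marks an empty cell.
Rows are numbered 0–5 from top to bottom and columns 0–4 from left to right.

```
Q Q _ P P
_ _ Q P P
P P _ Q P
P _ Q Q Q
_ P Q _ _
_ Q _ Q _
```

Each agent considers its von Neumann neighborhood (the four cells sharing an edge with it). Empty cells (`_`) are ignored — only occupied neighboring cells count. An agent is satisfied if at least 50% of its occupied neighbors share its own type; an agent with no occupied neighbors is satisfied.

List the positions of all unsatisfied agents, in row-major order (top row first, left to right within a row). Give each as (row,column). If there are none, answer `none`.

(0,0)Q 1/1 ok
(0,1)Q 1/1 ok
(0,3)P 2/2 ok
(0,4)P 2/2 ok
(1,2)Q 0/1 unhappy
(1,3)P 2/4 ok
(1,4)P 3/3 ok
(2,0)P 2/2 ok
(2,1)P 1/1 ok
(2,3)Q 1/3 unhappy
(2,4)P 1/3 unhappy
(3,0)P 1/1 ok
(3,2)Q 2/2 ok
(3,3)Q 3/3 ok
(3,4)Q 1/2 ok
(4,1)P 0/2 unhappy
(4,2)Q 1/2 ok
(5,1)Q 0/1 unhappy
(5,3)Q 0/0 ok

(1,2), (2,3), (2,4), (4,1), (5,1)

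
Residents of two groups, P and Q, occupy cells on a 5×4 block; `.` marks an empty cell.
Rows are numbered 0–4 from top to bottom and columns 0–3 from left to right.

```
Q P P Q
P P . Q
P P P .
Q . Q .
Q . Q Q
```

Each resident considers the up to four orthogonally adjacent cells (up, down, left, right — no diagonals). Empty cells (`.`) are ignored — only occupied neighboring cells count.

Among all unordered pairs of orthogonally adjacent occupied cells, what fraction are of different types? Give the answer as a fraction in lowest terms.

5/16

Scan each occupied cell's neighbors to the right and below so each pair is counted once.
Row 0: Q(0,0)–P(0,1)≠ Q(0,0)–P(1,0)≠ P(0,1)–P(0,2)= P(0,1)–P(1,1)= P(0,2)–Q(0,3)≠ Q(0,3)–Q(1,3)=  → 3/6 unlike.
Row 1: P(1,0)–P(1,1)= P(1,0)–P(2,0)= P(1,1)–P(2,1)=  → 0/3 unlike.
Row 2: P(2,0)–P(2,1)= P(2,0)–Q(3,0)≠ P(2,1)–P(2,2)= P(2,2)–Q(3,2)≠  → 2/4 unlike.
Row 3: Q(3,0)–Q(4,0)= Q(3,2)–Q(4,2)=  → 0/2 unlike.
Row 4: Q(4,2)–Q(4,3)=  → 0/1 unlike.
Total adjacent occupied pairs: 16; unlike-type pairs: 5.
5/16 is already in lowest terms.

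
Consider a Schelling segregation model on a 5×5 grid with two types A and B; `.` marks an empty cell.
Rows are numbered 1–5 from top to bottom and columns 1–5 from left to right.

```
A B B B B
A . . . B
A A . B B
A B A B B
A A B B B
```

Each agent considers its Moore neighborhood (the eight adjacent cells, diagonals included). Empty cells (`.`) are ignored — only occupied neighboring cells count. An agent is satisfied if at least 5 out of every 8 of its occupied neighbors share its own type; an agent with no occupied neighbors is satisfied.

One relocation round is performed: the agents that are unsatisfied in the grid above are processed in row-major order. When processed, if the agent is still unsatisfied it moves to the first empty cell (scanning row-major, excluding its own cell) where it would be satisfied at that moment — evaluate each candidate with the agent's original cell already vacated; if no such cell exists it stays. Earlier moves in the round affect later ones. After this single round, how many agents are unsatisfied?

Initially unsatisfied (in order): (1,1), (1,2), (4,2), (4,3), (5,2), (5,3).
  (1,1): no empty cell satisfies it; stays.
  (1,2) → (2,3).
  (4,2) → (2,4).
  (4,3) → (2,2).
  (5,2): now satisfied by earlier moves; stays.
  (5,3): now satisfied by earlier moves; stays.
Resulting grid:
A . B B B
A A B B B
A A . B B
A . . B B
A A B B B
All satisfied now.

0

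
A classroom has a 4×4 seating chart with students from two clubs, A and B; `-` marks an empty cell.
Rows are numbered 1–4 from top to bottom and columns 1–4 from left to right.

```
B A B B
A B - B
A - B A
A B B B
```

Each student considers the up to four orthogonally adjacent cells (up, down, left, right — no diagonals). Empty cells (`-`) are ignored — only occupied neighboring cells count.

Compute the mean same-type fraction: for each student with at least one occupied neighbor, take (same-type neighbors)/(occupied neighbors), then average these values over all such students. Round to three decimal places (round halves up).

0.452

(1,1)B 0/2
(1,2)A 0/3
(1,3)B 1/2
(1,4)B 2/2
(2,1)A 1/3
(2,2)B 0/2
(2,4)B 1/2
(3,1)A 2/2
(3,3)B 1/2
(3,4)A 0/3
(4,1)A 1/2
(4,2)B 1/2
(4,3)B 3/3
(4,4)B 1/2
Sum over 14 students: 0/2 + 0/3 + 1/2 + 2/2 + 1/3 + 0/2 + 1/2 + 2/2 + 1/2 + 0/3 + 1/2 + 1/2 + 3/3 + 1/2 = 19/3; mean = 19/3 ÷ 14 = 19/42 = 0.452380… → 0.452.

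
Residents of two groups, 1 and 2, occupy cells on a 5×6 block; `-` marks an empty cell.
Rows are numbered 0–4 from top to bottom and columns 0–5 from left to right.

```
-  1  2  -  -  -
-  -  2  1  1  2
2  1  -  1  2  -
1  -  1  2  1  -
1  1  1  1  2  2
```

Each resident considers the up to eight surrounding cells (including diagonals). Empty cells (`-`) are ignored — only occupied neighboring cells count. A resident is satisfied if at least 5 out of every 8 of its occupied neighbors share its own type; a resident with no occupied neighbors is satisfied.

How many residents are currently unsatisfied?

Row 0: (0,1)1 0/2 not · (0,2)2 1/3 not
Row 1: (1,2)2 1/5 not · (1,3)1 2/5 not · (1,4)1 2/4 not · (1,5)2 1/2 not
Row 2: (2,0)2 0/2 not · (2,1)1 2/4 not · (2,3)1 4/7 not · (2,4)2 2/6 not
Row 3: (3,0)1 3/4 satisfied · (3,2)1 5/6 satisfied · (3,3)2 2/7 not · (3,4)1 2/6 not
Row 4: (4,0)1 2/2 satisfied · (4,1)1 4/4 satisfied · (4,2)1 3/4 satisfied · (4,3)1 3/5 not · (4,4)2 2/4 not · (4,5)2 1/2 not
Unsatisfied: (0,1), (0,2), (1,2), (1,3), (1,4), (1,5), (2,0), (2,1), (2,3), (2,4), (3,3), (3,4), (4,3), (4,4), (4,5) — 15 in total.

15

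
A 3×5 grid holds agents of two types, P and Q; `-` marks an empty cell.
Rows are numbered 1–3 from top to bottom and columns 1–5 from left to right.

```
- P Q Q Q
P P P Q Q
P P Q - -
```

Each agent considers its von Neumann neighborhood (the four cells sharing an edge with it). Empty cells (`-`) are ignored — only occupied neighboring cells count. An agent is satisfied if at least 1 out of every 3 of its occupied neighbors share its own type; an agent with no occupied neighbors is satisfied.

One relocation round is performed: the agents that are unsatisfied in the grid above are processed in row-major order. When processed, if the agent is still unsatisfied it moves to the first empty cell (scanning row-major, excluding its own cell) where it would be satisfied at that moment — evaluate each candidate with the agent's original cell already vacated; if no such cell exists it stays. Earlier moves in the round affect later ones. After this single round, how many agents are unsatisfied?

0

Initially unsatisfied (in order): (2,3), (3,3).
  (2,3) → (1,1).
  (3,3) → (2,3).
Resulting grid:
P P Q Q Q
P P Q Q Q
P P - - -
All satisfied now.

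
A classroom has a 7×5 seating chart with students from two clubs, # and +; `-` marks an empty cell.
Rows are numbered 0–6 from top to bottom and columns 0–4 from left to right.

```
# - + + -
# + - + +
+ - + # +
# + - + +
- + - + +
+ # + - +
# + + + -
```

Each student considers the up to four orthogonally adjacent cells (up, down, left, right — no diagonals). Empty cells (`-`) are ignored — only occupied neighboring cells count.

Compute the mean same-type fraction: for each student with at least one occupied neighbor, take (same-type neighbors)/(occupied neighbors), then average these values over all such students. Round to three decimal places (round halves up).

0.545

Row 0: (0,0)# 1/1 · (0,2)+ 1/1 · (0,3)+ 2/2
Row 1: (1,0)# 1/3 · (1,1)+ 0/1 · (1,3)+ 2/3 · (1,4)+ 2/2
Row 2: (2,0)+ 0/2 · (2,2)+ 0/1 · (2,3)# 0/4 · (2,4)+ 2/3
Row 3: (3,0)# 0/2 · (3,1)+ 1/2 · (3,3)+ 2/3 · (3,4)+ 3/3
Row 4: (4,1)+ 1/2 · (4,3)+ 2/2 · (4,4)+ 3/3
Row 5: (5,0)+ 0/2 · (5,1)# 0/4 · (5,2)+ 1/2 · (5,4)+ 1/1
Row 6: (6,0)# 0/2 · (6,1)+ 1/3 · (6,2)+ 3/3 · (6,3)+ 1/1
Sum over 26 students: 1/1 + 1/1 + 2/2 + 1/3 + 0/1 + 2/3 + 2/2 + 0/2 + 0/1 + 0/4 + 2/3 + 0/2 + 1/2 + 2/3 + 3/3 + 1/2 + 2/2 + 3/3 + 0/2 + 0/4 + 1/2 + 1/1 + 0/2 + 1/3 + 3/3 + 1/1 = 85/6; mean = 85/6 ÷ 26 = 85/156 = 0.544871… → 0.545.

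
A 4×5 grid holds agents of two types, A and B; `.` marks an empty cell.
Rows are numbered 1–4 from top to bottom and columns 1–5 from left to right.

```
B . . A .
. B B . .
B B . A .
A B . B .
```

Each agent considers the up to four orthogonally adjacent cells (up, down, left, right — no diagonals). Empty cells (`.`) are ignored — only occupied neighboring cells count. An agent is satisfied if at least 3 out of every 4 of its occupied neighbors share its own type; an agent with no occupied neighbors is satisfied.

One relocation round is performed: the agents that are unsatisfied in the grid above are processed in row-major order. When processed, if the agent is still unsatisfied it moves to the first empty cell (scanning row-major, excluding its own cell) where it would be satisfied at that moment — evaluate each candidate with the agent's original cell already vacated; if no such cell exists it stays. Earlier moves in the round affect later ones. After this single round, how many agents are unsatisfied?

0

Initially unsatisfied (in order): (3,1), (3,4), (4,1), (4,2), (4,4).
  (3,1) → (1,2).
  (3,4) → (1,5).
  (4,1) → (2,5).
  (4,2): now satisfied by earlier moves; stays.
  (4,4): now satisfied by earlier moves; stays.
Resulting grid:
B B . A A
. B B . A
. B . . .
. B . B .
All satisfied now.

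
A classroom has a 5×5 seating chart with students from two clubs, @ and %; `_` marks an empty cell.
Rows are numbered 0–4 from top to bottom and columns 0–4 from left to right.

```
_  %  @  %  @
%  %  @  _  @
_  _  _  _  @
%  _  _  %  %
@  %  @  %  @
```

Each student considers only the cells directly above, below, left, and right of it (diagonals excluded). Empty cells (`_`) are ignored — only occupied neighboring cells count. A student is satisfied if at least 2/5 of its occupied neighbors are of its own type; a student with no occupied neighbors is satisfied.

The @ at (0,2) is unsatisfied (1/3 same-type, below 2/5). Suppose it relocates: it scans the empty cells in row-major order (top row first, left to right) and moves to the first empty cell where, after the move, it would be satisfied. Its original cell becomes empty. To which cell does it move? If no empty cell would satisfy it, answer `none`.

(1,3)

Vacating (0,2). Empty cells in order:
  (0,0): 0/2 same-type → still unsatisfied.
  (1,3): 2/3 same-type → satisfied — stop here.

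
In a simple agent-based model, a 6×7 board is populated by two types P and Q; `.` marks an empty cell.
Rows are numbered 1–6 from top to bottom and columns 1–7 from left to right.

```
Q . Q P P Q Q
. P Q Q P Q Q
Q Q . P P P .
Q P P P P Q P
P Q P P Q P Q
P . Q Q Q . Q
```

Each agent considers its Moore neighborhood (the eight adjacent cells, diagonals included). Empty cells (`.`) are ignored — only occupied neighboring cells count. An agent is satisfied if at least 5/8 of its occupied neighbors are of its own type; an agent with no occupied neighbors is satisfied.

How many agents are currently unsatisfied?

(1,1)Q 0/1 ✗
(1,3)Q 2/4 ✗
(1,4)P 2/5 ✗
(1,5)P 2/5 ✗
(1,6)Q 3/5 ✗
(1,7)Q 3/3 ✓
(2,2)P 0/5 ✗
(2,3)Q 3/6 ✗
(2,4)Q 2/7 ✗
(2,5)P 5/8 ✓
(2,6)Q 3/7 ✗
(2,7)Q 3/4 ✓
(3,1)Q 2/4 ✗
(3,2)Q 3/6 ✗
(3,4)P 5/7 ✓
(3,5)P 5/8 ✓
(3,6)P 4/7 ✗
(4,1)Q 3/5 ✗
(4,2)P 3/7 ✗
(4,3)P 5/7 ✓
(4,4)P 6/7 ✓
(4,5)P 6/8 ✓
(4,6)Q 2/7 ✗
(4,7)P 2/4 ✗
(5,1)P 2/4 ✗
(5,2)Q 2/7 ✗
(5,3)P 4/7 ✗
(5,4)P 4/8 ✗
(5,5)Q 3/7 ✗
(5,6)P 2/7 ✗
(5,7)Q 2/4 ✗
(6,1)P 1/2 ✗
(6,3)Q 2/4 ✗
(6,4)Q 3/5 ✗
(6,5)Q 2/4 ✗
(6,7)Q 1/2 ✗
Unsatisfied: (1,1), (1,3), (1,4), (1,5), (1,6), (2,2), (2,3), (2,4), (2,6), (3,1), (3,2), (3,6), (4,1), (4,2), (4,6), (4,7), (5,1), (5,2), (5,3), (5,4), (5,5), (5,6), (5,7), (6,1), (6,3), (6,4), (6,5), (6,7) — 28 in total.

28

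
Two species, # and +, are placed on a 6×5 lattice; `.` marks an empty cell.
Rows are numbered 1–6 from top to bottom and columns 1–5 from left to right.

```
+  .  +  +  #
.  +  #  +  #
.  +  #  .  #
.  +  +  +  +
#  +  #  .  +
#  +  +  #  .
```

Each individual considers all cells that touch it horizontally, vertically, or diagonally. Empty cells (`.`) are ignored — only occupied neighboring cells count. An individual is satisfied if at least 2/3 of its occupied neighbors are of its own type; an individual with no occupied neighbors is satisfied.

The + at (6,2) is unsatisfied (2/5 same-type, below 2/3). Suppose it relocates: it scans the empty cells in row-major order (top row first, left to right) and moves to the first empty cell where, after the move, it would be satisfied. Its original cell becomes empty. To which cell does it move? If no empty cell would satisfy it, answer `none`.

(1,2)

Vacating (6,2). Empty cells in order:
  (1,2): 3/4 same-type → satisfied — stop here.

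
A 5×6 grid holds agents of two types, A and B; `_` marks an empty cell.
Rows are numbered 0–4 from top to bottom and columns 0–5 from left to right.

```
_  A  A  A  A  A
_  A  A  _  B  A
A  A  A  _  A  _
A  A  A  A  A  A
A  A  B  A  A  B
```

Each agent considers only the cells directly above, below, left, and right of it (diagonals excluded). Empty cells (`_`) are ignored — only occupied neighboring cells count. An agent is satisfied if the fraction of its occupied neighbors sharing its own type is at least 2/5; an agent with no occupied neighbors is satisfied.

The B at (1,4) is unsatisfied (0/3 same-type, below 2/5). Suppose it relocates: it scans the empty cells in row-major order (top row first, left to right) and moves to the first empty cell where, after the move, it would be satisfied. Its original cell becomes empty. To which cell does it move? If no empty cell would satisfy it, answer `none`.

Vacating (1,4). Empty cells in order:
  (0,0): 0/1 same-type → still unsatisfied.
  (1,0): 0/2 same-type → still unsatisfied.
  (1,3): 0/2 same-type → still unsatisfied.
  (2,3): 0/3 same-type → still unsatisfied.
  (2,5): 0/3 same-type → still unsatisfied.

none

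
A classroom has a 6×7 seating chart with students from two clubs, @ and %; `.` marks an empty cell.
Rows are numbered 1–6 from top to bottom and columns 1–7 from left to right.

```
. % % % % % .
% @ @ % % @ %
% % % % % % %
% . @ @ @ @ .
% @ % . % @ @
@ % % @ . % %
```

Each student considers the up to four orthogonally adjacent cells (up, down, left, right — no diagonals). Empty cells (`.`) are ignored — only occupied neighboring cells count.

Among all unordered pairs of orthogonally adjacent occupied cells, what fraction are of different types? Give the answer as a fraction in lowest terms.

Scan each occupied cell's neighbors to the right and below so each pair is counted once.
Row 1: %(1,2)–%(1,3)= %(1,2)–@(2,2)≠ %(1,3)–%(1,4)= %(1,3)–@(2,3)≠ %(1,4)–%(1,5)= %(1,4)–%(2,4)= %(1,5)–%(1,6)= %(1,5)–%(2,5)= %(1,6)–@(2,6)≠  → 3/9 unlike.
Row 2: %(2,1)–@(2,2)≠ %(2,1)–%(3,1)= @(2,2)–@(2,3)= @(2,2)–%(3,2)≠ @(2,3)–%(2,4)≠ @(2,3)–%(3,3)≠ %(2,4)–%(2,5)= %(2,4)–%(3,4)= %(2,5)–@(2,6)≠ %(2,5)–%(3,5)= @(2,6)–%(2,7)≠ @(2,6)–%(3,6)≠ %(2,7)–%(3,7)=  → 7/13 unlike.
Row 3: %(3,1)–%(3,2)= %(3,1)–%(4,1)= %(3,2)–%(3,3)= %(3,3)–%(3,4)= %(3,3)–@(4,3)≠ %(3,4)–%(3,5)= %(3,4)–@(4,4)≠ %(3,5)–%(3,6)= %(3,5)–@(4,5)≠ %(3,6)–%(3,7)= %(3,6)–@(4,6)≠  → 4/11 unlike.
Row 4: %(4,1)–%(5,1)= @(4,3)–@(4,4)= @(4,3)–%(5,3)≠ @(4,4)–@(4,5)= @(4,5)–@(4,6)= @(4,5)–%(5,5)≠ @(4,6)–@(5,6)=  → 2/7 unlike.
Row 5: %(5,1)–@(5,2)≠ %(5,1)–@(6,1)≠ @(5,2)–%(5,3)≠ @(5,2)–%(6,2)≠ %(5,3)–%(6,3)= %(5,5)–@(5,6)≠ @(5,6)–@(5,7)= @(5,6)–%(6,6)≠ @(5,7)–%(6,7)≠  → 7/9 unlike.
Row 6: @(6,1)–%(6,2)≠ %(6,2)–%(6,3)= %(6,3)–@(6,4)≠ %(6,6)–%(6,7)=  → 2/4 unlike.
Total adjacent occupied pairs: 53; unlike-type pairs: 25.
25/53 is already in lowest terms.

25/53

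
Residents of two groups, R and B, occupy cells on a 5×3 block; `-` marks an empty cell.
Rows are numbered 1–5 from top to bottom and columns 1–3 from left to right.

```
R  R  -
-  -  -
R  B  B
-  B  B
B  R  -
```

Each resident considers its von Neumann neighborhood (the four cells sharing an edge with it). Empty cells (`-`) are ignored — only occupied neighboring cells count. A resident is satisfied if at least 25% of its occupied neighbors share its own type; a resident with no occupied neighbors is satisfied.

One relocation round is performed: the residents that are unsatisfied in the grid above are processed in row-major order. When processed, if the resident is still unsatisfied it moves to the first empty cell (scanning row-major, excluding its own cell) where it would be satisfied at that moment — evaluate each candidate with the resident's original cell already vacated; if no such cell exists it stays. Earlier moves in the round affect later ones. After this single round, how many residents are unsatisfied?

Initially unsatisfied (in order): (3,1), (5,1), (5,2).
  (3,1) → (1,3).
  (5,1) → (2,2).
  (5,2) → (2,1).
Resulting grid:
R R R
R B -
- B B
- B B
- - -
All satisfied now.

0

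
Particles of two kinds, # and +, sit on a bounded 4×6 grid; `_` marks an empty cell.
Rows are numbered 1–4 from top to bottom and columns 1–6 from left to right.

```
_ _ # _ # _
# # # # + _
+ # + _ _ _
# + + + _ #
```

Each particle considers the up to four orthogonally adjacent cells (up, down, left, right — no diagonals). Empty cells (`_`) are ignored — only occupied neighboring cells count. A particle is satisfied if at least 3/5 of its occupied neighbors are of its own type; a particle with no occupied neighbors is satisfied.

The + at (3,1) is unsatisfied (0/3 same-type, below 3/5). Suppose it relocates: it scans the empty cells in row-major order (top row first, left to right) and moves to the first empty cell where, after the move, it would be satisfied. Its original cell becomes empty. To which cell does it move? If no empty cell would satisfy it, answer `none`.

(2,6)

Vacating (3,1). Empty cells in order:
  (1,1): 0/1 same-type → still unsatisfied.
  (1,2): 0/2 same-type → still unsatisfied.
  (1,4): 0/3 same-type → still unsatisfied.
  (1,6): 0/1 same-type → still unsatisfied.
  (2,6): 1/1 same-type → satisfied — stop here.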